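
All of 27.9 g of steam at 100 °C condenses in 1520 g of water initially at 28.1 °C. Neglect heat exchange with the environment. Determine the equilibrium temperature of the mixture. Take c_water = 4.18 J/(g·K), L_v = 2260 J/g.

T_f ≈ 39.1 °C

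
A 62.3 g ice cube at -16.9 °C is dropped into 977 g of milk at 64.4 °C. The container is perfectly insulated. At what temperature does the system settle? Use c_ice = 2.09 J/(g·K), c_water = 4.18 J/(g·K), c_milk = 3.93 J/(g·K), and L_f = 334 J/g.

T_f ≈ 54.7 °C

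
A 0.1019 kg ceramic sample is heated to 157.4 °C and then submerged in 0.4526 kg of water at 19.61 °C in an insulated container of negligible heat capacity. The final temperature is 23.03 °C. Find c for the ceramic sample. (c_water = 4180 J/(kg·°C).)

c ≈ 473 J/(kg·°C)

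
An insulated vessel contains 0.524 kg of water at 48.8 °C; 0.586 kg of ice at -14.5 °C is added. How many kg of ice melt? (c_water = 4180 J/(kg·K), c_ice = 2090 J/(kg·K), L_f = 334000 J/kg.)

m_melted ≈ 0.267 kg

Heat available from the water dropping to 0 °C: 0.524·4180·48.8 = 106888 J.
Of that, 0.586·2090·14.5 = 17759 J goes to bring the ice to 0 °C, leaving 89129 J.
Melting all 0.586 kg of ice would need 0.586·334000 = 195724 J.
89129 J < 195724 J, so only part of the ice melts and the system sits at 0 °C.
m_melted·334000 = 89129  ⇒  m_melted ≈ 0.2669 kg.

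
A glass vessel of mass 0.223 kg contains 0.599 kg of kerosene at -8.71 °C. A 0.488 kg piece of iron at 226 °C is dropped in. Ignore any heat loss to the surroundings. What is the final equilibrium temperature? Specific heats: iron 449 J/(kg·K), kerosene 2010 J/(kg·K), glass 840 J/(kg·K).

Setting the total heat transfer to zero:
0.488·449·(T − 226) + 0.599·2010·(T − (-8.71)) + 0.223·840·(T − (-8.71)) = 0
219.11(T − 226) + 1204(T − (-8.71)) + 187.32(T − (-8.71)) = 0
1610.4 T = 37401
T ≈ 23.22 °C

T_f ≈ 23.2 °C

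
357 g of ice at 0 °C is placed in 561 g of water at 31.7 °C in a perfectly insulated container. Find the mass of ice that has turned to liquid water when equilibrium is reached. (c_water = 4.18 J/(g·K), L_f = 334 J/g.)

Water can give up m c ΔT = 561×4.18×31.7 = 74336 J before reaching 0 °C.
Melting all 357 g of ice would need 357×334 = 119238 J.
Since 74336 < 119238 J, not all the ice melts; equilibrium is at 0 °C.
Mass melted = 74336/334 ≈ 222.6 g.

m_melted ≈ 223 g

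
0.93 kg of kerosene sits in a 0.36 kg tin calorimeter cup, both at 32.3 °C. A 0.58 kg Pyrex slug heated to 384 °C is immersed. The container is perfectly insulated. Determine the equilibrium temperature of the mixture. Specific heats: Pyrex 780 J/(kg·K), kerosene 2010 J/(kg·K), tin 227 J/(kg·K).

T_f ≈ 98.5 °C

With ΣQ=0 the equilibrium temperature is the m·c-weighted mean:
T_f = (452.4*384 + 1869.3*32.3 + 81.72*32.3) / (452.4 + 1869.3 + 81.72)
    = 236740 / 2403.4 ≈ 98.50 °C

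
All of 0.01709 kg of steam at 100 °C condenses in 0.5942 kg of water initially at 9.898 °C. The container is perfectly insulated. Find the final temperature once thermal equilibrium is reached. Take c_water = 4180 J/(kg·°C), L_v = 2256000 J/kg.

T_f ≈ 27.5 °C

Energy conservation, ΣQ = 0:
latent heat released on condensation: 0.01709×2256000 = 38555
  condensed water 100 °C→T: 71.44(T − 100)
  original water: 2483.8(T − 9.898)
2555.2 T = 38555 + 7143.6 + 24584 = 70283
T ≈ 27.51 °C (< 100 °C, so full condensation is consistent).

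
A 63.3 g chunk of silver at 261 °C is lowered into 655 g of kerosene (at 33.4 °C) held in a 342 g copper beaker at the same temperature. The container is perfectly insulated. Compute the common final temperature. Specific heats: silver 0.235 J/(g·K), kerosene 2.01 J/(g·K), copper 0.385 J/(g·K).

T_f ≈ 35.7 °C

Taking heat into each body as positive, Σ m c ΔT = 0:
63.3·0.235·(T − 261) + 655·2.01·(T − 33.4) + 342·0.385·(T − 33.4) = 0
1463.1 T = 52253
T ≈ 35.71 °C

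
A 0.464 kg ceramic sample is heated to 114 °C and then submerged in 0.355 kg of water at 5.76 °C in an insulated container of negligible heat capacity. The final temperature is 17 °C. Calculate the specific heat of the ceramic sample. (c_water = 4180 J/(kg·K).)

m_s c (T_s − T_f) = m_water c_water (T_f − T_0):
0.464·c·(114 − 17) = 0.355·4180·(17 − 5.76)
45.01 c = 16679  ⇒  c ≈ 370.6 J/(kg·K)

c ≈ 371 J/(kg·K)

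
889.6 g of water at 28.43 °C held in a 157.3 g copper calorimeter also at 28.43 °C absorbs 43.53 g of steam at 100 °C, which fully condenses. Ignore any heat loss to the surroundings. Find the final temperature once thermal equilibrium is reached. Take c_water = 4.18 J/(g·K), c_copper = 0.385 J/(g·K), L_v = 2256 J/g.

T_f ≈ 56.5 °C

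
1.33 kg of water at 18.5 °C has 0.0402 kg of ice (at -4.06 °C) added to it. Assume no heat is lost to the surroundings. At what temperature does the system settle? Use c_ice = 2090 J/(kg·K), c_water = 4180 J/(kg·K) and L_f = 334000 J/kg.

T_f ≈ 15.6 °C

Energy balance with sensible and latent terms:
warm ice to 0 °C: 0.0402×2090×(0 − (-4.06)) = 341.11
  melt ice: 0.0402×334000 = 13427
  meltwater 0→T: 0.0402×4180×T = 168.04 T
  water: 5559.4(T − 18.5)
5727.4 T = 102849 − 13768 = 89081
T ≈ 15.55 °C. Since T > 0 °C, the all-ice-melts assumption holds.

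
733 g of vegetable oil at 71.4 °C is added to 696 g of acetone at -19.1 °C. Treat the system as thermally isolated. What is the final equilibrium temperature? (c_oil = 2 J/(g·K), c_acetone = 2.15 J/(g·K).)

T_f is the heat-capacity-weighted average of the initial temperatures:
T_f = (1466·71.4 + 1496.4·(-19.1)) / (1466 + 1496.4)
    = 76091 / 2962.4 ≈ 25.69 °C

T_f ≈ 25.7 °C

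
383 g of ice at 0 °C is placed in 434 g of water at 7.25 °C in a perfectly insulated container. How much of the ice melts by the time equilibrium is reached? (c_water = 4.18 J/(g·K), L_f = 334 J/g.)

m_melted ≈ 39.4 g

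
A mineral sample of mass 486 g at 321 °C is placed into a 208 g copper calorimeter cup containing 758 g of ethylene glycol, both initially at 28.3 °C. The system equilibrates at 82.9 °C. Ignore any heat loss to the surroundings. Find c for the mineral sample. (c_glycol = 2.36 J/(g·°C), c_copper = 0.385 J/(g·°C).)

c ≈ 0.882 J/(g·°C)

Heat gained plus heat lost sum to zero:
486·c·(82.9 − 321) + 758·2.36·(82.9 − 28.3) + 208·0.385·(82.9 − 28.3) = 0
-115717 c = -102045
c = -102045/-115717 ≈ 0.8819 J/(g·°C)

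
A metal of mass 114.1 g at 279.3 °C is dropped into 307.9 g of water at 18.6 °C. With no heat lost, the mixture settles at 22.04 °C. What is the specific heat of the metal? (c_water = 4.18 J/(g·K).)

Heat lost by the metal = heat gained by the water:
114.1×c×(279.3 − 22.04) = 307.9×4.18×(22.04 − 18.6)
29353 c = 4427.4  ⇒  c ≈ 0.1508 J/(g·K)

c ≈ 0.151 J/(g·K)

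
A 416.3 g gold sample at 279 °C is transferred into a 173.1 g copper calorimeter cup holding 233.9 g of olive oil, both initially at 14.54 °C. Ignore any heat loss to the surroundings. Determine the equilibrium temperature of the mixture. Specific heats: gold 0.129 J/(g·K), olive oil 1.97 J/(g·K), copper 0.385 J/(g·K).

T_f ≈ 39.0 °C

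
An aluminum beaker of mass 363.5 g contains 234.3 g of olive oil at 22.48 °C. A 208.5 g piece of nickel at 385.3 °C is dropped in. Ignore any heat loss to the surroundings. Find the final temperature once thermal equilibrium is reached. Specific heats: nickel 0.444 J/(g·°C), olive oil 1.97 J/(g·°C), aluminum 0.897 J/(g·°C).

T_f ≈ 60.6 °C

With ΣQ=0 the equilibrium temperature is the m·c-weighted mean:
T_f = (92.57·385.3 + 461.57·22.48 + 326.06·22.48) / (92.57 + 461.57 + 326.06)
    = 53375 / 880.2 ≈ 60.64 °C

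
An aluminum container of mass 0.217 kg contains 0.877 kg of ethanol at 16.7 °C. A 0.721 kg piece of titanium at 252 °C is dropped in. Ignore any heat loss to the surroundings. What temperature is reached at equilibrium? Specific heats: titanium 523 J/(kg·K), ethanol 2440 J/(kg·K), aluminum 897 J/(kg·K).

T_f ≈ 49.4 °C

Taking heat into each body as positive, Σ m c ΔT = 0:
0.721·523·(T − 252) + 0.877·2440·(T − 16.7) + 0.217·897·(T − 16.7) = 0
377.08(T − 252) + 2139.9(T − 16.7) + 194.65(T − 16.7) = 0
2711.6 T = 134012
T = 134012/2711.6 ≈ 49.42 °C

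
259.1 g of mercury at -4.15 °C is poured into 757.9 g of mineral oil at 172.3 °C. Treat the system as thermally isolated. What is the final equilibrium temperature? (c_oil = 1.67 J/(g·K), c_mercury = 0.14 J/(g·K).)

Let T be the final temperature. ΣQ_i = 0:
757.9*1.67*(T − 172.3) + 259.1*0.14*(T − (-4.15)) = 0
1265.7(T − 172.3) + 36.27(T − (-4.15)) = 0
(1265.7 + 36.27) T = 1265.7*172.3 + 36.27*(-4.15)
T = 217928/1302 ≈ 167.38 °C

T_f ≈ 167.4 °C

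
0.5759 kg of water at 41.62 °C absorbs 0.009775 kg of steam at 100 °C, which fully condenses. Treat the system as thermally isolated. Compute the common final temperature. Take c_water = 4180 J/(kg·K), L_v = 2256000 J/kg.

Setting the total heat transfer to zero:
latent heat released on condensation: 0.009775×2256000 = 22052; condensed water 100 °C→T: 40.86(T − 100); original water: 2407.3(T − 41.62)
2448.1 T = 22052 + 4086 + 100190 = 126329
T ≈ 51.60 °C, under the boiling point, so the assumption holds.

T_f ≈ 51.6 °C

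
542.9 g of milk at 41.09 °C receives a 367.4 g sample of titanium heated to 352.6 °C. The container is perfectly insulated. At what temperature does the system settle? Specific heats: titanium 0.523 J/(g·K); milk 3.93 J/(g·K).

|Q_titanium| = |Q_milk|:
367.4*0.523*(352.6 − T) = 542.9*3.93*(T − 41.09)
192.15(352.6 − T) = 2133.6(T − 41.09)
2325.7 T = 155422  ⇒  T ≈ 66.83 °C

T_f ≈ 66.8 °C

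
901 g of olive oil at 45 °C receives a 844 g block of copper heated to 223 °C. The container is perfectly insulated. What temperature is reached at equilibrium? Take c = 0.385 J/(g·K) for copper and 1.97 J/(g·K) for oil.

T_f ≈ 72.5 °C

T_f = Σ m_i c_i T_i / Σ m_i c_i:
T_f = (324.94*223 + 1775*45) / (324.94 + 1775)
    = 152335 / 2099.9 ≈ 72.54 °C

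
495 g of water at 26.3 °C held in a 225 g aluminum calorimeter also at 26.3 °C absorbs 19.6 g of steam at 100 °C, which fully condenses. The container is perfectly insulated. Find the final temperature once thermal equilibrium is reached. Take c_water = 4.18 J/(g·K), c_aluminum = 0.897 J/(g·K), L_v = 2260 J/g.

Energy balance with sensible and latent terms:
latent heat released on condensation: 19.6·2260 = 44296
  condensate cools 100→T: 19.6·4.18·(T − 100) = 81.93(T − 100)
  original water: 2069.1(T − 26.3)
  cup: 201.83(T − 26.3)
2352.9 T = 44296 + 8192.8 + 59725 = 112214
T ≈ 47.69 °C (< 100 °C, so full condensation is consistent).

T_f ≈ 47.7 °C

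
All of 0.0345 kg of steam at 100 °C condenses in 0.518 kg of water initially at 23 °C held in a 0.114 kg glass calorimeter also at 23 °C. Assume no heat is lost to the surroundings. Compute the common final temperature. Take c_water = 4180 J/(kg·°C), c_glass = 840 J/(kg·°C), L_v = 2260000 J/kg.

T_f ≈ 60.0 °C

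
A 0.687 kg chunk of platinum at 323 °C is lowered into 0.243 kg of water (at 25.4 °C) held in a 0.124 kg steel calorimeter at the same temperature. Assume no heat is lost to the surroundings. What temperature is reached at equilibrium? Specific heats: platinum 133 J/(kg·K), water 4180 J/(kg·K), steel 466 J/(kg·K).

T_f ≈ 48.7 °C

Taking heat into each body as positive, Σ m c ΔT = 0:
0.687×133×(T − 323) + 0.243×4180×(T − 25.4) + 0.124×466×(T − 25.4) = 0
91.37(T − 323) + 1015.7(T − 25.4) + 57.78(T − 25.4) = 0
(91.37 + 1015.7 + 57.78) T = 91.37×323 + 1015.7×25.4 + 57.78×25.4
T = 56780 / 1164.9 = 48.7 °C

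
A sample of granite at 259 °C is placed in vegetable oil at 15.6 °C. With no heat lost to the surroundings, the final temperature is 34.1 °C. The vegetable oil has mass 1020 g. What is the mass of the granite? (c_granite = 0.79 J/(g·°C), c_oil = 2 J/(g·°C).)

m ≈ 212 g

Net heat exchanged in the isolated system is zero:
m·0.79·(34.1 − 259) + 1020·2·(34.1 − 15.6) = 0
-177.67 m = -37740
m = -37740/-177.67 ≈ 212.4 g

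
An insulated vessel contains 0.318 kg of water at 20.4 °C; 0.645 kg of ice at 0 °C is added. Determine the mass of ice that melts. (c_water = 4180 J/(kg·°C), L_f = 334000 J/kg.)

Heat available from the water dropping to 0 °C: 0.318·4180·20.4 = 27116 J.
To melt every bit of ice: 0.645·334000 = 215430 J.
Since 27116 < 215430 J, not all the ice melts; equilibrium is at 0 °C.
m_melt = 27116 / L_f = 0.08119 kg.

m_melted ≈ 0.0812 kg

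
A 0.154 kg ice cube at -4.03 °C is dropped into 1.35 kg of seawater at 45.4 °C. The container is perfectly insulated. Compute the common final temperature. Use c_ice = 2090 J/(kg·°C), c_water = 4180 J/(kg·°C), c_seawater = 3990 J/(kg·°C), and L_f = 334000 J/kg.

Taking heat into each body as positive, Σ m c ΔT = 0:
warm ice to 0 °C: 0.154×2090×(0 − (-4.03)) = 1297.1
  melt ice: 0.154×334000 = 51436
  meltwater 0→T: 0.154×4180×T = 643.72 T
  seawater: 5386.5(T − 45.4)
6030.2 T = 244547 − 52733 = 191814
T ≈ 31.81 °C. Since T > 0 °C, the all-ice-melts assumption holds.

T_f ≈ 31.8 °C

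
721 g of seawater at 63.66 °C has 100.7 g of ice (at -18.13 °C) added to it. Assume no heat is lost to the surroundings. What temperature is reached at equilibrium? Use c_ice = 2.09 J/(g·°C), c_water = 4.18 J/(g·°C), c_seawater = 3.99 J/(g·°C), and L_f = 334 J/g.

T_f ≈ 44.2 °C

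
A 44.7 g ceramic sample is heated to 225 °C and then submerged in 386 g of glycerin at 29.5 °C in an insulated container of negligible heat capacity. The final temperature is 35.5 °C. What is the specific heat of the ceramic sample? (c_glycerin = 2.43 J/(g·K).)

c ≈ 0.664 J/(g·K)

m_s c (T_s − T_f) = m_glycerin c_glycerin (T_f − T_0):
44.7×c×(225 − 35.5) = 386×2.43×(35.5 − 29.5)
8470.6 c = 5627.9  ⇒  c ≈ 0.6644 J/(g·K)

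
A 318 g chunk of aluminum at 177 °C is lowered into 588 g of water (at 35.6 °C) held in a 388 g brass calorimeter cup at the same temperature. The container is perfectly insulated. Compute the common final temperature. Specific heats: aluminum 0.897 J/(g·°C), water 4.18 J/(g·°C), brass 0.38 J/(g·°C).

T_f ≈ 49.6 °C

Conservation of energy gives ΣQ = 0:
318*0.897*(T − 177) + 588*4.18*(T − 35.6) + 388*0.38*(T − 35.6) = 0
285.25(T − 177) + 2457.8(T − 35.6) + 147.44(T − 35.6) = 0
2890.5 T = 143237
T = 143237 / 2890.5 = 49.6 °C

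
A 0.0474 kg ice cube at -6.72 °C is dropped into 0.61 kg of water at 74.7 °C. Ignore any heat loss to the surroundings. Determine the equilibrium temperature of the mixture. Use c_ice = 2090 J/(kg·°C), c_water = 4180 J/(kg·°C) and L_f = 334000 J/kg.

T_f ≈ 63.3 °C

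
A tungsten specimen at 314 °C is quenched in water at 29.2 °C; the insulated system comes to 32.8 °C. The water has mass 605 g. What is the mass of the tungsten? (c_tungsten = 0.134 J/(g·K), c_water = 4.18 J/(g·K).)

Setting the total heat transfer to zero:
m×0.134×(32.8 − 314) + 605×4.18×(32.8 − 29.2) = 0
-37.68 m = -9104
m = -9104/-37.68 ≈ 241.6 g

m ≈ 242 g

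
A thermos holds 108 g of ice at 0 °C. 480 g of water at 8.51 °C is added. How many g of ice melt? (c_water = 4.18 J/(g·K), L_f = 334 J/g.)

m_melted ≈ 51.1 g

Heat available from the water dropping to 0 °C: 480·4.18·8.51 = 17074 J.
Fully melting the ice requires m_ice L_f = 108·334 = 36072 J.
17074 J < 36072 J, so only part of the ice melts and the system sits at 0 °C.
m_melt = 17074 / L_f = 51.12 g.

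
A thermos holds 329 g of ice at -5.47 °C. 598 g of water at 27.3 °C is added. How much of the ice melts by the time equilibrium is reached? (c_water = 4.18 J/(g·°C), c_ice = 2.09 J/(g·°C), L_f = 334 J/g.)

m_melted ≈ 193 g

Water can give up m c ΔT = 598·4.18·27.3 = 68240 J before reaching 0 °C.
Of that, 329·2.09·5.47 = 3761.2 J goes to bring the ice to 0 °C, leaving 64479 J.
To melt every bit of ice: 329·334 = 109886 J.
That's not enough to melt it all — equilibrium is at 0 °C with ice remaining.
m_melt = 64479 / L_f = 193.1 g.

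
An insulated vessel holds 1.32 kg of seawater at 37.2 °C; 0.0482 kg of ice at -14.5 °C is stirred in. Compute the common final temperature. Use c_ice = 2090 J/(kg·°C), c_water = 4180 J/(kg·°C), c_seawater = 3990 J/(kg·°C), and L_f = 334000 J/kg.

T_f ≈ 32.6 °C

Conservation of energy gives ΣQ = 0:
warm ice to 0 °C: 0.0482×2090×(0 − (-14.5)) = 1460.7; melt ice: 0.0482×334000 = 16099; warm the meltwater: 201.48 T; seawater cools: 1.32×3990×(T − 37.2) = 5266.8(T − 37.2)
5468.3 T = 195925 − 17560 = 178365
T ≈ 32.62 °C — above 0 °C, consistent with complete melting.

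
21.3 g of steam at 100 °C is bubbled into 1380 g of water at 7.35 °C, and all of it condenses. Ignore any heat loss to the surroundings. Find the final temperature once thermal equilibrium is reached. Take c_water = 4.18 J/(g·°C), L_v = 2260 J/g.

Energy conservation, ΣQ = 0:
latent heat released on condensation: 21.3×2260 = 48138
  condensate cools 100→T: 21.3×4.18×(T − 100) = 89.03(T − 100)
  original water: 5768.4(T − 7.35)
5857.4 T = 48138 + 8903.4 + 42398 = 99439
T ≈ 16.98 °C (< 100 °C, so full condensation is consistent).

T_f ≈ 17.0 °C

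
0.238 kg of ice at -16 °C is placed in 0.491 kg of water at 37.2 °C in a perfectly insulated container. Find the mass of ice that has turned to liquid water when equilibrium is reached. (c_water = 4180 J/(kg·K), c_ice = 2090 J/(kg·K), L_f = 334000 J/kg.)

m_melted ≈ 0.205 kg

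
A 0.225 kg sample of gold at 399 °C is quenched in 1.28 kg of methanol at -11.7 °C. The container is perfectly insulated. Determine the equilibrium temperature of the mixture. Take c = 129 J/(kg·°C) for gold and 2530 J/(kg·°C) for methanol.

T_f ≈ -8.1 °C

Taking heat into each body as positive, Σ m c ΔT = 0:
0.225*129*(T − 399) + 1.28*2530*(T − (-11.7)) = 0
29.03(T − 399) + 3238.4(T − (-11.7)) = 0
3267.4 T = -26308
T ≈ -8.05 °C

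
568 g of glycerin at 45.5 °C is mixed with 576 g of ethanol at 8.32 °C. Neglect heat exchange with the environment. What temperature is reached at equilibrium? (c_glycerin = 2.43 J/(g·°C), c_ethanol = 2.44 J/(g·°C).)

T_f ≈ 26.7 °C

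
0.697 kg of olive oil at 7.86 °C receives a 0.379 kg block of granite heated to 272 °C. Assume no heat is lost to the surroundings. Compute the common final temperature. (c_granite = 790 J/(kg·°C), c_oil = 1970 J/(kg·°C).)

T_f ≈ 55.1 °C

Set heat shed by the hot body equal to heat absorbed by the cold body:
0.379×790×(272 − T) = 0.697×1970×(T − 7.86)
299.41(272 − T) = 1373.1(T − 7.86)
1672.5 T = 92232  ⇒  T ≈ 55.15 °C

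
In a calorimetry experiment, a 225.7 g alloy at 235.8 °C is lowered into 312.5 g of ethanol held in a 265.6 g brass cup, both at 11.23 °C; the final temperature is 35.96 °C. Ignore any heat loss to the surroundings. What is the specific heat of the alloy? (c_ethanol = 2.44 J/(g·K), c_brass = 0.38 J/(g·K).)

c ≈ 0.473 J/(g·K)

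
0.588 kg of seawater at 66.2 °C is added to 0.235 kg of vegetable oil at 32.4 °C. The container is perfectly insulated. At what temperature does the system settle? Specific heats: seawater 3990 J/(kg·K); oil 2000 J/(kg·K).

T_f ≈ 60.6 °C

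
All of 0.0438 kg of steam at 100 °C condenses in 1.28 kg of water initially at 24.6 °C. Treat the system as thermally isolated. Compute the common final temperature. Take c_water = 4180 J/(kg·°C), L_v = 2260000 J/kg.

Setting the total heat transfer to zero:
steam→water at 100 °C releases m L_v = 0.0438×2260000 = 98988
  condensed water 100 °C→T: 183.08(T − 100)
  water warms: 1.28×4180×(T − 24.6) = 5350.4(T − 24.6)
5533.5 T = 98988 + 18308 + 131620 = 248916
T ≈ 44.98 °C (< 100 °C, so full condensation is consistent).

T_f ≈ 45.0 °C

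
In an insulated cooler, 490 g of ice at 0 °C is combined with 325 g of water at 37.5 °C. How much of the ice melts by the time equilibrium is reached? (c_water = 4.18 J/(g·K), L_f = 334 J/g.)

Water can give up m c ΔT = 325×4.18×37.5 = 50944 J before reaching 0 °C.
Fully melting the ice requires m_ice L_f = 490×334 = 163660 J.
That's not enough to melt it all — equilibrium is at 0 °C with ice remaining.
m_melt = 50944 / L_f = 152.5 g.

m_melted ≈ 153 g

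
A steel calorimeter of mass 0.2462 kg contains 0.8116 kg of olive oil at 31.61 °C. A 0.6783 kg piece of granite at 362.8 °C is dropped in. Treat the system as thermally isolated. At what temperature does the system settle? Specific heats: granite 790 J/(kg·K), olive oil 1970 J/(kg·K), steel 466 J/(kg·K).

T_f ≈ 110.5 °C

Taking heat into each body as positive, Σ m c ΔT = 0:
0.6783·790·(T − 362.8) + 0.8116·1970·(T − 31.61) + 0.2462·466·(T − 31.61) = 0
(535.86 + 1598.9 + 114.73) T = 535.86·362.8 + 1598.9·31.61 + 114.73·31.61
T = 248575 / 2249.4 = 111 °C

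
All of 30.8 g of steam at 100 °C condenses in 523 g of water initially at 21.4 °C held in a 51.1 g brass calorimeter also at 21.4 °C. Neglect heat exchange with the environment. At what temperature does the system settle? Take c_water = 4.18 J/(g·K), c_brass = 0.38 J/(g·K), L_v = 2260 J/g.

Setting the total heat transfer to zero:
steam→water at 100 °C releases m L_v = 30.8·2260 = 69608; condensate cools 100→T: 30.8·4.18·(T − 100) = 128.74(T − 100); original water: 2186.1(T − 21.4); brass cup: 51.1·0.38·(T − 21.4) = 19.42(T − 21.4)
2334.3 T = 69608 + 12874 + 47199 = 129681
T ≈ 55.55 °C (< 100 °C, so full condensation is consistent).

T_f ≈ 55.6 °C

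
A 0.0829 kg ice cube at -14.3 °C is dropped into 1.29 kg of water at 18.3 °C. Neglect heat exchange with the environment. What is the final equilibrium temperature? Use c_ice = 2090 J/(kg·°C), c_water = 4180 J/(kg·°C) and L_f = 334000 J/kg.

T_f ≈ 11.9 °C

Setting the total heat transfer to zero:
warm ice to 0 °C: 0.0829×2090×(0 − (-14.3)) = 2477.6
  latent heat to melt: 0.0829×334000 = 27689
  warm the meltwater: 346.52 T
  water cools: 1.29×4180×(T − 18.3) = 5392.2(T − 18.3)
5738.7 T = 98677 − 30166 = 68511
T ≈ 11.94 °C — above 0 °C, consistent with complete melting.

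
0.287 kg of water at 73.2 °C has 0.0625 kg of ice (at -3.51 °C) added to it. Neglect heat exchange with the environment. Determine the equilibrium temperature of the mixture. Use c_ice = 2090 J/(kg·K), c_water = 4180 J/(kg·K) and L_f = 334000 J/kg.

T_f ≈ 45.5 °C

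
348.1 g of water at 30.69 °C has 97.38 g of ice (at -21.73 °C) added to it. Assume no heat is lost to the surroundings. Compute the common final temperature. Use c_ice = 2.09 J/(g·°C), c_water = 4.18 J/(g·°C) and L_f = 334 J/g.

T_f ≈ 4.1 °C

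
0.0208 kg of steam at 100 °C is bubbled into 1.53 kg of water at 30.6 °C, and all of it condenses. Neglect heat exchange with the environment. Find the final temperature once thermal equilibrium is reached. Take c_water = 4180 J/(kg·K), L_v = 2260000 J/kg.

T_f ≈ 38.8 °C

Setting the total heat transfer to zero:
steam→water at 100 °C releases m L_v = 0.0208·2260000 = 47008; condensed water 100 °C→T: 86.94(T − 100); water warms: 1.53·4180·(T − 30.6) = 6395.4(T − 30.6)
6482.3 T = 47008 + 8694.4 + 195699 = 251402
T ≈ 38.78 °C, under the boiling point, so the assumption holds.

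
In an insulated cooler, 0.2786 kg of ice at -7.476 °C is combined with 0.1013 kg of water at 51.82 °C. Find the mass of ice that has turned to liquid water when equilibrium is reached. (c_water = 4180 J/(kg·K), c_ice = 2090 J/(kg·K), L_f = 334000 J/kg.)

m_melted ≈ 0.0527 kg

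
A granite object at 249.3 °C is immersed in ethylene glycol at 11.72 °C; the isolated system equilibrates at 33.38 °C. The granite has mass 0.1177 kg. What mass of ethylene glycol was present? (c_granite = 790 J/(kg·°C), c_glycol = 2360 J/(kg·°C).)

m ≈ 0.393 kg

Let T be the final temperature. ΣQ_i = 0:
0.1177×790×(33.38 − 249.3) + m×2360×(33.38 − 11.72) = 0
51118 m = 20077
m = 20077/51118 ≈ 0.3928 kg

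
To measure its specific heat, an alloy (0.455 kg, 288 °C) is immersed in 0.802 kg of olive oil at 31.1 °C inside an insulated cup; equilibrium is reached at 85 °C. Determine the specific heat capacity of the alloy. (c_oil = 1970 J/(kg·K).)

c ≈ 922 J/(kg·K)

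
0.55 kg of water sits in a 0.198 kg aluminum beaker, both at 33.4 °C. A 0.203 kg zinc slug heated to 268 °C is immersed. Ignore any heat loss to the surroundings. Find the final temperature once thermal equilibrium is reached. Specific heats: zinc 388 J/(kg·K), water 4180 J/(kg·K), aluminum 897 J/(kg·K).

T_f ≈ 40.6 °C

Heat gained plus heat lost sum to zero:
0.203*388*(T − 268) + 0.55*4180*(T − 33.4) + 0.198*897*(T − 33.4) = 0
78.76(T − 268) + 2299(T − 33.4) + 177.61(T − 33.4) = 0
(78.76 + 2299 + 177.61) T = 78.76*268 + 2299*33.4 + 177.61*33.4
T = 103827/2555.4 ≈ 40.63 °C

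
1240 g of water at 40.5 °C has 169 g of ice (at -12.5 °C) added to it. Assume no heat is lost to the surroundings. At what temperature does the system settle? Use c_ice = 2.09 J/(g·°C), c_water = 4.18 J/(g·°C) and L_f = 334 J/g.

Setting the total heat transfer to zero:
warm ice to 0 °C: 169·2.09·(0 − (-12.5)) = 4415.1; latent heat to melt: 169·334 = 56446; warm the meltwater: 706.42 T; water cools: 1240·4.18·(T − 40.5) = 5183.2(T − 40.5)
5889.6 T = 209920 − 60861 = 149058
T ≈ 25.31 °C (positive, so assuming full melt was valid).

T_f ≈ 25.3 °C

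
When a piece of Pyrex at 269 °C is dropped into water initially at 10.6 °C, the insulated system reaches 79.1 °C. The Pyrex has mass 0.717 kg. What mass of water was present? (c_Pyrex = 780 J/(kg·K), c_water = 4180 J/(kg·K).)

|Q_Pyrex| = |Q_water|:
0.717×780×(269 − 79.1) = m×4180×(79.1 − 10.6)
286330 m = 106203  ⇒  m ≈ 0.3709 kg

m ≈ 0.371 kg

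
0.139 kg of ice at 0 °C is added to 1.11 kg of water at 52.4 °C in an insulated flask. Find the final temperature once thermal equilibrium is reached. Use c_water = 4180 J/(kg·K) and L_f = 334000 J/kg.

T_f ≈ 37.7 °C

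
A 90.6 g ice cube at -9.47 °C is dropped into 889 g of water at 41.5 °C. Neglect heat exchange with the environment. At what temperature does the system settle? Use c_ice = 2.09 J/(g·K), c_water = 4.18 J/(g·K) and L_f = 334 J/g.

T_f ≈ 29.8 °C

Net heat exchanged in the isolated system is zero:
ice -9.47→0 °C: 90.6·2.09·9.47 = 1793.2; latent heat to melt: 90.6·334 = 30260; warm the meltwater: 378.71 T; water cools: 889·4.18·(T − 41.5) = 3716(T − 41.5)
4094.7 T = 154215 − 32054 = 122161
T ≈ 29.83 °C (positive, so assuming full melt was valid).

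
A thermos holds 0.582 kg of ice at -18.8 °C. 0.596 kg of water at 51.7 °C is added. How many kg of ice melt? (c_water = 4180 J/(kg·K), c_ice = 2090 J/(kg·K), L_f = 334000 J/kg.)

m_melted ≈ 0.317 kg

Cooling the water to 0 °C releases 0.596×4180×51.7 = 128799 J.
Of that, 0.582×2090×18.8 = 22868 J goes to bring the ice to 0 °C, leaving 105931 J.
Melting all 0.582 kg of ice would need 0.582×334000 = 194388 J.
105931 J < 194388 J, so only part of the ice melts and the system sits at 0 °C.
Mass melted = 105931/334000 ≈ 0.3172 kg.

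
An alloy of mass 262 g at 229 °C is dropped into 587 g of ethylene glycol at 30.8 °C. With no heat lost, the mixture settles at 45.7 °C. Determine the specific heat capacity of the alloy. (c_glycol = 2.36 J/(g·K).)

m_s c (T_s − T_f) = m_glycol c_glycol (T_f − T_0):
262×c×(229 − 45.7) = 587×2.36×(45.7 − 30.8)
48025 c = 20641  ⇒  c ≈ 0.4298 J/(g·K)

c ≈ 0.43 J/(g·K)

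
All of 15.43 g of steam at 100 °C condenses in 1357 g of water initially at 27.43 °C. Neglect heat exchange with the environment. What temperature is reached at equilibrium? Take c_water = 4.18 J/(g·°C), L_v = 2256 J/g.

Net heat exchanged in the isolated system is zero:
latent heat released on condensation: 15.43·2256 = 34810
  condensate cools 100→T: 15.43·4.18·(T − 100) = 64.5(T − 100)
  water warms: 1357·4.18·(T − 27.43) = 5672.3(T − 27.43)
5736.8 T = 34810 + 6449.7 + 155590 = 196850
T ≈ 34.31 °C (< 100 °C, so full condensation is consistent).

T_f ≈ 34.3 °C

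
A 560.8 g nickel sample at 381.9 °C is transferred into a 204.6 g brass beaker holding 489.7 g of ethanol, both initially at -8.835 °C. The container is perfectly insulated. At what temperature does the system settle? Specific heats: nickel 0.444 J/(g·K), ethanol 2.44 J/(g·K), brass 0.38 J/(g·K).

T_f ≈ 55.1 °C

Heat gained plus heat lost sum to zero:
560.8*0.444*(T − 381.9) + 489.7*2.44*(T − (-8.835)) + 204.6*0.38*(T − (-8.835)) = 0
(249 + 1194.9 + 77.75) T = 249*381.9 + 1194.9*(-8.835) + 77.75*(-8.835)
T = 83848/1521.6 ≈ 55.10 °C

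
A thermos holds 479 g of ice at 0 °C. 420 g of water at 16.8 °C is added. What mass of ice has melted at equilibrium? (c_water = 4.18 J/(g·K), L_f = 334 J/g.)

Water can give up m c ΔT = 420×4.18×16.8 = 29494 J before reaching 0 °C.
Melting all 479 g of ice would need 479×334 = 159986 J.
Since 29494 < 159986 J, not all the ice melts; equilibrium is at 0 °C.
m_melted×334 = 29494  ⇒  m_melted ≈ 88.31 g.

m_melted ≈ 88.3 g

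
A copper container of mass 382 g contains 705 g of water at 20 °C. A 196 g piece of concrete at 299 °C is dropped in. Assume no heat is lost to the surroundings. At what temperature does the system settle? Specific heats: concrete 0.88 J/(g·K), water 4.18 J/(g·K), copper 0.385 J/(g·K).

T_f ≈ 34.7 °C

T_f = Σ m_i c_i T_i / Σ m_i c_i:
T_f = (172.48×299 + 2946.9×20 + 147.07×20) / (172.48 + 2946.9 + 147.07)
    = 113451 / 3266.4 ≈ 34.73 °C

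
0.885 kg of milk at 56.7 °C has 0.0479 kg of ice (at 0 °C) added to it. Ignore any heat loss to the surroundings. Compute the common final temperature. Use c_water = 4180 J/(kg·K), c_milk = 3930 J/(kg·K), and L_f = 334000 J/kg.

T_f ≈ 49.3 °C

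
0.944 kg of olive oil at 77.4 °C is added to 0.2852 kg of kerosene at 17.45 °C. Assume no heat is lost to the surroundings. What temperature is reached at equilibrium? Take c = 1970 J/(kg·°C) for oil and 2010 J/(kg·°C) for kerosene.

T_f ≈ 63.3 °C

Heat gained plus heat lost sum to zero:
0.944*1970*(T − 77.4) + 0.2852*2010*(T − 17.45) = 0
1859.7(T − 77.4) + 573.25(T − 17.45) = 0
(1859.7 + 573.25) T = 1859.7*77.4 + 573.25*17.45
T = 153942/2432.9 ≈ 63.27 °C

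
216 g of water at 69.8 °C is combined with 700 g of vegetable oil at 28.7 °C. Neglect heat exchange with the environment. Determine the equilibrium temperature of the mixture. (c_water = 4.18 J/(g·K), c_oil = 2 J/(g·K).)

T_f ≈ 44.8 °C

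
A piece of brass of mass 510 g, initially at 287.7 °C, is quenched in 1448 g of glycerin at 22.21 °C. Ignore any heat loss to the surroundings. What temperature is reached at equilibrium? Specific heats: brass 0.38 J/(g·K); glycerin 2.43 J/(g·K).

T_f is the heat-capacity-weighted average of the initial temperatures:
T_f = (193.8×287.7 + 3518.6×22.21) / (193.8 + 3518.6)
    = 133905 / 3712.4 ≈ 36.07 °C

T_f ≈ 36.1 °C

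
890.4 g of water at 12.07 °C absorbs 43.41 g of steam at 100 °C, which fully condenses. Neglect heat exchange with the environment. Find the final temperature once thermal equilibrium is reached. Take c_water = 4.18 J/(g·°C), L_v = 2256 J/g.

T_f ≈ 41.2 °C

Net heat exchanged in the isolated system is zero:
latent heat released on condensation: 43.41×2256 = 97933; condensed water 100 °C→T: 181.45(T − 100); original water: 3721.9(T − 12.07)
3903.3 T = 97933 + 18145 + 44923 = 161001
T ≈ 41.25 °C, under the boiling point, so the assumption holds.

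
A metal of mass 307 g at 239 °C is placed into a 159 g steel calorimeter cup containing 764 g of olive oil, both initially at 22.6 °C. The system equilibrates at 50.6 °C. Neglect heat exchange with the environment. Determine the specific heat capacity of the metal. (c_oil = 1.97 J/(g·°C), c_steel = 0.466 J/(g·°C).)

Energy conservation, ΣQ = 0:
307×c×(50.6 − 239) + 764×1.97×(50.6 − 22.6) + 159×0.466×(50.6 − 22.6) = 0
-57839 c = -44217
c = -44217/-57839 ≈ 0.7645 J/(g·°C)

c ≈ 0.764 J/(g·°C)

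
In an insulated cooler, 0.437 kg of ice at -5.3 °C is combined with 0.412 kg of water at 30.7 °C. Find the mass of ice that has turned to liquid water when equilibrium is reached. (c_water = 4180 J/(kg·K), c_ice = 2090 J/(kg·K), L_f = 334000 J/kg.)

Cooling the water to 0 °C releases 0.412×4180×30.7 = 52870 J.
Warming the ice to 0 °C takes 0.437×2090×5.3 = 4840.6 J, leaving 48030 J for melting.
To melt every bit of ice: 0.437×334000 = 145958 J.
48030 J < 145958 J, so only part of the ice melts and the system sits at 0 °C.
Mass melted = 48030/334000 ≈ 0.1438 kg.

m_melted ≈ 0.144 kg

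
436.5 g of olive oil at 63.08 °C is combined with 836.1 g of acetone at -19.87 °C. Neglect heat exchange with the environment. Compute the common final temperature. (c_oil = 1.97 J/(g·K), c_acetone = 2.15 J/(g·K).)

T_f ≈ 7.0 °C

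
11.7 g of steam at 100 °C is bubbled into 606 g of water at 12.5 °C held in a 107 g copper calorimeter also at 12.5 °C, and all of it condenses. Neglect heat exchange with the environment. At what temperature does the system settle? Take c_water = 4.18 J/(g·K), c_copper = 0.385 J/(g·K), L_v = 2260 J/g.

Setting the total heat transfer to zero:
latent heat released on condensation: 11.7·2260 = 26442; condensed water 100 °C→T: 48.91(T − 100); water warms: 606·4.18·(T − 12.5) = 2533.1(T − 12.5); cup: 41.2(T − 12.5)
2623.2 T = 26442 + 4890.6 + 32178 = 63511
T ≈ 24.21 °C, under the boiling point, so the assumption holds.

T_f ≈ 24.2 °C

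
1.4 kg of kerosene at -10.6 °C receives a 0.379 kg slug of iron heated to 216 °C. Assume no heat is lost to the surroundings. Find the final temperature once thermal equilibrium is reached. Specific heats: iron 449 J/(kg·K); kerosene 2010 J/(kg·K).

T_f ≈ 2.3 °C

Heat gained plus heat lost sum to zero:
0.379×449×(T − 216) + 1.4×2010×(T − (-10.6)) = 0
170.17(T − 216) + 2814(T − (-10.6)) = 0
2984.2 T = 6928.5
T = 6928.5/2984.2 ≈ 2.32 °C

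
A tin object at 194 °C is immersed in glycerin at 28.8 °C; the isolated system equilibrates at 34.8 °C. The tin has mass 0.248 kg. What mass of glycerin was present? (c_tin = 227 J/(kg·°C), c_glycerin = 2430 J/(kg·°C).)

m ≈ 0.615 kg

|Q_tin| = |Q_glycerin|:
0.248·227·(194 − 34.8) = m·2430·(34.8 − 28.8)
14580 m = 8962.3  ⇒  m ≈ 0.6147 kg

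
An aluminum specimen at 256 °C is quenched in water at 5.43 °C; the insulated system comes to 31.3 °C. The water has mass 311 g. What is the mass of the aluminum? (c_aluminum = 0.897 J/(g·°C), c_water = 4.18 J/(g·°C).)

m ≈ 167 g

|Q_aluminum| = |Q_water|:
m×0.897×(256 − 31.3) = 311×4.18×(31.3 − 5.43)
201.56 m = 33630  ⇒  m ≈ 166.9 g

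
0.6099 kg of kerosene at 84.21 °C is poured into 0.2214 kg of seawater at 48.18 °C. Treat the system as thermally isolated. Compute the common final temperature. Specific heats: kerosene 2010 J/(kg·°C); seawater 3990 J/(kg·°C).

T_f ≈ 69.1 °C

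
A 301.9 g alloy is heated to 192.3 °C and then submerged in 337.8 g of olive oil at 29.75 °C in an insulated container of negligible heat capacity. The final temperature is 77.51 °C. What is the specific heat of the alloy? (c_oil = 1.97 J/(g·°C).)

m_s c (T_s − T_f) = m_oil c_oil (T_f − T_0):
301.9·c·(192.3 − 77.51) = 337.8·1.97·(77.51 − 29.75)
34655 c = 31783  ⇒  c ≈ 0.9171 J/(g·°C)

c ≈ 0.917 J/(g·°C)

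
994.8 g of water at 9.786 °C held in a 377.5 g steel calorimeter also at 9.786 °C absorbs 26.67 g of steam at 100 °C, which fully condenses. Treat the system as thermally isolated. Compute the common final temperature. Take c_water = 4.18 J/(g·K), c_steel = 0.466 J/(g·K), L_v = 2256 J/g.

Heat gained plus heat lost sum to zero:
latent heat released on condensation: 26.67·2256 = 60168
  condensate cools 100→T: 26.67·4.18·(T − 100) = 111.48(T − 100)
  original water: 4158.3(T − 9.786)
  steel cup: 377.5·0.466·(T − 9.786) = 175.92(T − 9.786)
4445.7 T = 60168 + 11148 + 42414 = 113730
T ≈ 25.58 °C — below 100 °C, confirming all the steam condensed.

T_f ≈ 25.6 °C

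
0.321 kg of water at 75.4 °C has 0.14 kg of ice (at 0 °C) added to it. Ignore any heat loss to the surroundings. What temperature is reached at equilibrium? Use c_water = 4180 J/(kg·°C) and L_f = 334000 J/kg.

T_f ≈ 28.2 °C

Net heat exchanged in the isolated system is zero:
latent heat to melt: 0.14·334000 = 46760; warm the meltwater: 585.2 T; water: 1341.8(T − 75.4)
1927 T = 101170 − 46760 = 54410
T ≈ 28.24 °C — above 0 °C, consistent with complete melting.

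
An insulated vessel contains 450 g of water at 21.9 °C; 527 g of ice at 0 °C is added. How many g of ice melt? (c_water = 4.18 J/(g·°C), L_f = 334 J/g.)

m_melted ≈ 123 g

Water can give up m c ΔT = 450·4.18·21.9 = 41194 J before reaching 0 °C.
Fully melting the ice requires m_ice L_f = 527·334 = 176018 J.
41194 J < 176018 J, so only part of the ice melts and the system sits at 0 °C.
Mass melted = 41194/334 ≈ 123.3 g.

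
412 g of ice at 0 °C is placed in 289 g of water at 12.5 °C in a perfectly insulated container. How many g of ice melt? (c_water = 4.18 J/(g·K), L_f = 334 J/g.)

Cooling the water to 0 °C releases 289·4.18·12.5 = 15100 J.
Fully melting the ice requires m_ice L_f = 412·334 = 137608 J.
15100 J < 137608 J, so only part of the ice melts and the system sits at 0 °C.
m_melt = 15100 / L_f = 45.21 g.

m_melted ≈ 45.2 g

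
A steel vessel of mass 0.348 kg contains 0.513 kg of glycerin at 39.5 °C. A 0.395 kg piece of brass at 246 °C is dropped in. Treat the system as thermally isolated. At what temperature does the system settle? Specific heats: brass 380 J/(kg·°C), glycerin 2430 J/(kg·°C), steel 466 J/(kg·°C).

T_f ≈ 59.4 °C

Energy conservation, ΣQ = 0:
0.395×380×(T − 246) + 0.513×2430×(T − 39.5) + 0.348×466×(T − 39.5) = 0
150.1(T − 246) + 1246.6(T − 39.5) + 162.17(T − 39.5) = 0
1558.9 T = 92571
T = 92571 / 1558.9 = 59.4 °C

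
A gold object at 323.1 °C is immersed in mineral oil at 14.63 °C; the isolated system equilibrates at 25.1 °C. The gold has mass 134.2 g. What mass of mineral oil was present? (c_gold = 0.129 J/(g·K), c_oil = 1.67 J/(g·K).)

m ≈ 295 g

|Q_gold| = |Q_oil|:
134.2×0.129×(323.1 − 25.1) = m×1.67×(25.1 − 14.63)
17.48 m = 5158.9  ⇒  m ≈ 295 g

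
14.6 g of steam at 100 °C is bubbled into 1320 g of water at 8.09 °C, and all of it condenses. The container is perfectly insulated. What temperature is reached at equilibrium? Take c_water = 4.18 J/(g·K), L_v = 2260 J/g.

Taking heat into each body as positive, Σ m c ΔT = 0:
latent heat released on condensation: 14.6×2260 = 32996; condensed water 100 °C→T: 61.03(T − 100); water warms: 1320×4.18×(T − 8.09) = 5517.6(T − 8.09)
5578.6 T = 32996 + 6102.8 + 44637 = 83736
T ≈ 15.01 °C (< 100 °C, so full condensation is consistent).

T_f ≈ 15.0 °C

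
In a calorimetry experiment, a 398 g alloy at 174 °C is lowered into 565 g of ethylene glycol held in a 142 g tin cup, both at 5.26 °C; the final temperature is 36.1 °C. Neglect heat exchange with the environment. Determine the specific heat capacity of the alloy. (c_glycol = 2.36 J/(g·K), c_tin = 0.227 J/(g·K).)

c ≈ 0.767 J/(g·K)

Setting the total heat transfer to zero:
398·c·(36.1 − 174) + 565·2.36·(36.1 − 5.26) + 142·0.227·(36.1 − 5.26) = 0
-54884 c = -42116
c = -42116/-54884 ≈ 0.7674 J/(g·K)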